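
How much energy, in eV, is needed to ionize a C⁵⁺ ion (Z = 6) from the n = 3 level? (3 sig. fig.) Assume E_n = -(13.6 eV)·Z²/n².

54.4 eV

E_n = −13.6 Z²/n² = −489.6/n² eV for Z = 6.
E_3 = −489.6/9 = −54.4 eV, so ionization (to E = 0) requires 54.4 eV.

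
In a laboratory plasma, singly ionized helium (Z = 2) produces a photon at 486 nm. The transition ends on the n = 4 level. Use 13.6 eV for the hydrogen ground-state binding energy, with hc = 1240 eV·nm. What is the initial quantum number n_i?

n_i = 8

The photon energy is ΔE = hc/λ = 1240 / 486 = 2.551 eV.
With Z = 2, ΔE = 54.40 × (1/n_f² − 1/n_i²), so 1/n_f² − 1/n_i² = 0.04690.
With n_f = 4: 1/n_i² = 1/16 − 0.04690 = 0.01560, so n_i ≈ 8.01.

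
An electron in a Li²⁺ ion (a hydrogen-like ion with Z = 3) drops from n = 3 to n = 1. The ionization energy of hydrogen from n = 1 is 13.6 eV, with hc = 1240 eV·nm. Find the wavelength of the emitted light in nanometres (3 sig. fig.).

11.4 nm

For Z = 3 the level energies scale as Z², so the effective Rydberg energy is 13.6 × 9 = 122.4 eV.
ΔE = 122.4 × (1/1² − 1/3²) = 122.4 × 0.8889 = 108.8 eV.
λ = hc/ΔE = 1240 / 108.8 = 11.4 nm.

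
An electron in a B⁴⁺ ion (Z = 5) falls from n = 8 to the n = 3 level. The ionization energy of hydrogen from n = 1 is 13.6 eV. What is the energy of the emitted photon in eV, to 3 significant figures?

The Bohr energies scale as Z², so for Z = 5: E_n = −340.0/n² eV.
E_8 = −340.0/64 = −5.313 eV and E_3 = −340.0/9 = −37.78 eV.
The photon energy is |E_8 − E_3| = 32.5 eV.

32.5 eV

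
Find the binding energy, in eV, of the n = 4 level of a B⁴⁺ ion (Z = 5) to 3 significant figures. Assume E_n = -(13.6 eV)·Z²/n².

21.3 eV

E_n = −13.6 Z²/n² = −340.0/n² eV for Z = 5.
E_4 = −340.0/16 = −21.3 eV, so ionization (to E = 0) requires 21.3 eV.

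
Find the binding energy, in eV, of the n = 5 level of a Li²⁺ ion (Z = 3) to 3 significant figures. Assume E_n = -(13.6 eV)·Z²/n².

E_n = −13.6 Z²/n² = −122.4/n² eV for Z = 3.
E_5 = −122.4/25 = −4.90 eV, so ionization (to E = 0) requires 4.90 eV.

4.90 eV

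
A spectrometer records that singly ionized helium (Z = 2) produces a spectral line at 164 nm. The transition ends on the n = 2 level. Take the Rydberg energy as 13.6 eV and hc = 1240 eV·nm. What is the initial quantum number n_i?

The photon energy is ΔE = hc/λ = 1240 / 164 = 7.561 eV.
With Z = 2, ΔE = 54.40 × (1/n_f² − 1/n_i²), so 1/n_f² − 1/n_i² = 0.1390.
With n_f = 2: 1/n_i² = 1/4 − 0.1390 = 0.1110, so n_i ≈ 3.00.

n_i = 3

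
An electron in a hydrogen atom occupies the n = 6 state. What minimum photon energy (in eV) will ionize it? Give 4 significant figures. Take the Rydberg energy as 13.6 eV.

0.3778 eV

E_6 = −13.60/36 = −0.3778 eV, so ionization (to E = 0) requires 0.3778 eV.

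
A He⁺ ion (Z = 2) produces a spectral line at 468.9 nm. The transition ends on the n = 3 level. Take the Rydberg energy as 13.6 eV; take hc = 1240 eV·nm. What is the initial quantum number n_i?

The photon energy is ΔE = hc/λ = 1240 / 468.9 = 2.644 eV.
With Z = 2, ΔE = 54.40 × (1/n_f² − 1/n_i²), so 1/n_f² − 1/n_i² = 0.04861.
With n_f = 3: 1/n_i² = 1/9 − 0.04861 = 0.06250, so n_i ≈ 4.00.

n_i = 4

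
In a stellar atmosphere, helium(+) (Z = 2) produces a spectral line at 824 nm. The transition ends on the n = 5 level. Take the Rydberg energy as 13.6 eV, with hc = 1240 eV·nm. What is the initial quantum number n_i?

n_i = 9

The photon energy is ΔE = hc/λ = 1240 / 824 = 1.505 eV.
With Z = 2, ΔE = 54.40 × (1/n_f² − 1/n_i²), so 1/n_f² − 1/n_i² = 0.02766.
With n_f = 5: 1/n_i² = 1/25 − 0.02766 = 0.01234, so n_i ≈ 9.00.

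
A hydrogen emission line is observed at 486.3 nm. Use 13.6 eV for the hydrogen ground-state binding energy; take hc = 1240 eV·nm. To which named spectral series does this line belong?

Balmer

ΔE = 1240/486.3 = 2.550 eV.
This matches 13.6 × (1/2² − 1/4²), so n_f = 2: the Balmer series.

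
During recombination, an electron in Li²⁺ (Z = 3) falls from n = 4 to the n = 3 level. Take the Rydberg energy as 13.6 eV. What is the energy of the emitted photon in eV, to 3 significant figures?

5.95 eV

The Bohr energies scale as Z², so for Z = 3: E_n = −122.4/n² eV.
E_4 = −122.4/16 = −7.650 eV and E_3 = −122.4/9 = −13.60 eV.
The photon energy is |E_4 − E_3| = 5.95 eV.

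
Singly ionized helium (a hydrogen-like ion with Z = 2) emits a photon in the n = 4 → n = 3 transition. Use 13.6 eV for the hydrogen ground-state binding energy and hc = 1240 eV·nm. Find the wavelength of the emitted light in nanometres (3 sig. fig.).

For Z = 2 the level energies scale as Z², so the effective Rydberg energy is 13.6 × 4 = 54.40 eV.
ΔE = 54.40 × (1/3² − 1/4²) = 54.40 × 0.04861 = 2.644 eV.
λ = hc/ΔE = 1240 / 2.644 = 469 nm.

469 nm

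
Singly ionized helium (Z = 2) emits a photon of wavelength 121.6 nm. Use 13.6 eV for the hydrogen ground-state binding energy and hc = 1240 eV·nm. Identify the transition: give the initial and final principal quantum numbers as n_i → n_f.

The photon energy is ΔE = hc/λ = 1240 / 121.6 = 10.20 eV.
With Z = 2, ΔE = 54.40 × (1/n_f² − 1/n_i²), so 1/n_f² − 1/n_i² = 0.1875.
Trying n_f = 2 gives 1/n_i² = 0.06255, i.e. n_i ≈ 4; this pair matches.

n_i = 4, n_f = 2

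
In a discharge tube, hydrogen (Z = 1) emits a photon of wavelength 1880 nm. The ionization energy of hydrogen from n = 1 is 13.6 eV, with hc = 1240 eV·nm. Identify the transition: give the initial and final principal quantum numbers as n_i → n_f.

The photon energy is ΔE = hc/λ = 1240 / 1880 = 0.6596 eV.
With Z = 1, ΔE = 13.60 × (1/n_f² − 1/n_i²), so 1/n_f² − 1/n_i² = 0.04850.
Trying n_f = 3 gives 1/n_i² = 0.06261, i.e. n_i ≈ 4; this pair matches.

n_i = 4, n_f = 3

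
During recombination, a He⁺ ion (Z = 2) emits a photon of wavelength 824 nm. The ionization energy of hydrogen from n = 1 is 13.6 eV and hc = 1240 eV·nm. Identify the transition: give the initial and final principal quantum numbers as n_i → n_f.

n_i = 9, n_f = 5

The photon energy is ΔE = hc/λ = 1240 / 824 = 1.505 eV.
With Z = 2, ΔE = 54.40 × (1/n_f² − 1/n_i²), so 1/n_f² − 1/n_i² = 0.02766.
Trying n_f = 5 gives 1/n_i² = 0.01234, i.e. n_i ≈ 9; this pair matches.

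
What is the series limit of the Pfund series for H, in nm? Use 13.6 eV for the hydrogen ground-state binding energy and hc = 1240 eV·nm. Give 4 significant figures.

2279 nm

The Pfund series has lower level n_f = 5; the series limit corresponds to n_i → ∞.
ΔE_max = 13.6 × 1 / 5² = 0.5440 eV.
λ_min = 1240 / 0.5440 = 2279 nm.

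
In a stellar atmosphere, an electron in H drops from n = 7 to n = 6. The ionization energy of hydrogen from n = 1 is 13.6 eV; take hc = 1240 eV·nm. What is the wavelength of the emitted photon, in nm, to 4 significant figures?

ΔE = 13.60 × (1/6² − 1/7²) = 13.60 × 0.007370 = 0.1002 eV.
λ = hc/ΔE = 1240 / 0.1002 = 12370 nm.

12370 nm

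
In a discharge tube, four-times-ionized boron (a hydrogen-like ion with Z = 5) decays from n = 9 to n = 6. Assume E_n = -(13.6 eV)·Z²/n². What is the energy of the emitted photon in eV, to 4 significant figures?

5.247 eV

The Bohr energies scale as Z², so for Z = 5: E_n = −340.0/n² eV.
E_9 = −340.0/81 = −4.198 eV and E_6 = −340.0/36 = −9.444 eV.
The photon energy is |E_9 − E_6| = 5.247 eV.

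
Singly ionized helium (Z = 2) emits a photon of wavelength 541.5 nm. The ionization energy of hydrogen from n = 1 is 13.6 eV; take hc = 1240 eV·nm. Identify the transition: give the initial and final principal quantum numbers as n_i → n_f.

n_i = 7, n_f = 4

The photon energy is ΔE = hc/λ = 1240 / 541.5 = 2.290 eV.
With Z = 2, ΔE = 54.40 × (1/n_f² − 1/n_i²), so 1/n_f² − 1/n_i² = 0.04209.
Trying n_f = 4 gives 1/n_i² = 0.02041, i.e. n_i ≈ 7; this pair matches.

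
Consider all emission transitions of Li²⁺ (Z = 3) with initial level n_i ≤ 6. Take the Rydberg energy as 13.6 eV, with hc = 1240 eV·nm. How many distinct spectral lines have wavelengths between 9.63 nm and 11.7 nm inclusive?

4

Enumerate all n_i → n_f pairs with 1 ≤ n_f < n_i ≤ 6 and compute λ = 1240 / [13.6·9·(1/n_f² − 1/n_i²)].
Lines falling in [9.63, 11.7] nm: 6→1 (10.42 nm), 5→1 (10.55 nm), 4→1 (10.81 nm), 3→1 (11.40 nm).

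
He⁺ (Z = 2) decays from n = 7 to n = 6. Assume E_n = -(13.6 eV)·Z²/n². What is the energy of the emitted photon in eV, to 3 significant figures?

The Bohr energies scale as Z², so for Z = 2: E_n = −54.40/n² eV.
E_7 = −54.40/49 = −1.110 eV and E_6 = −54.40/36 = −1.511 eV.
The photon energy is |E_7 − E_6| = 0.401 eV.

0.401 eV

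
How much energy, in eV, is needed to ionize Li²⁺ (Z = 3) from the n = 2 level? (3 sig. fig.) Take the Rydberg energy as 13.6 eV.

E_n = −13.6 Z²/n² = −122.4/n² eV for Z = 3.
E_2 = −122.4/4 = −30.6 eV, so ionization (to E = 0) requires 30.6 eV.

30.6 eV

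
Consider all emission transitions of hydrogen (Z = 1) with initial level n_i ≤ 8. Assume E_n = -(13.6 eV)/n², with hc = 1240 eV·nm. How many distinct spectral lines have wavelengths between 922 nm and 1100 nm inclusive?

Enumerate all n_i → n_f pairs with 1 ≤ n_f < n_i ≤ 8 and compute λ = 1240 / [13.6·1·(1/n_f² − 1/n_i²)].
Lines falling in [922, 1100] nm: 8→3 (954.9 nm), 7→3 (1005 nm), 6→3 (1094 nm).

3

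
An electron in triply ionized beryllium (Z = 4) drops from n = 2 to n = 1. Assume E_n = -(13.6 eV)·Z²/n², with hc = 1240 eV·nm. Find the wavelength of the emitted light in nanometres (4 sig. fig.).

7.598 nm

For Z = 4 the level energies scale as Z², so the effective Rydberg energy is 13.6 × 16 = 217.6 eV.
ΔE = 217.6 × (1/1² − 1/2²) = 217.6 × 0.7500 = 163.2 eV.
λ = hc/ΔE = 1240 / 163.2 = 7.598 nm.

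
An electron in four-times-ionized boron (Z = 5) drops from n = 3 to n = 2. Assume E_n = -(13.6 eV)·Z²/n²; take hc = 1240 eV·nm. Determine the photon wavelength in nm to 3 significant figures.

For Z = 5 the level energies scale as Z², so the effective Rydberg energy is 13.6 × 25 = 340.0 eV.
ΔE = 340.0 × (1/2² − 1/3²) = 340.0 × 0.1389 = 47.22 eV.
λ = hc/ΔE = 1240 / 47.22 = 26.3 nm.

26.3 nm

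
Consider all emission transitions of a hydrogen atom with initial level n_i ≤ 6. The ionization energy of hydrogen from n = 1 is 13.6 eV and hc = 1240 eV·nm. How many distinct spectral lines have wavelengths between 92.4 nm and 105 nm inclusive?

Enumerate all n_i → n_f pairs with 1 ≤ n_f < n_i ≤ 6 and compute λ = 1240 / [13.6·1·(1/n_f² − 1/n_i²)].
Lines falling in [92.4, 105] nm: 6→1 (93.78 nm), 5→1 (94.98 nm), 4→1 (97.25 nm), 3→1 (102.6 nm).

4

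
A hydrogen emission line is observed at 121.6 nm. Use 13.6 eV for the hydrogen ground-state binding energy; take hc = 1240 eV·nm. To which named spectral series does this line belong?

ΔE = 1240/121.6 = 10.20 eV.
This matches 13.6 × (1/1² − 1/2²), so n_f = 1: the Lyman series.

Lyman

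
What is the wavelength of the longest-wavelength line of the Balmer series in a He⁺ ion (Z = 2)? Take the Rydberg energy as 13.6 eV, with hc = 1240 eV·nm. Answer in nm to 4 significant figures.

The Balmer series terminates on n_f = 2; the first line has n_i = 2+1 = 3.
ΔE = 54.40 × (1/2² − 1/3²) = 7.556 eV.
λ = 1240 / 7.556 = 164.1 nm.

164.1 nm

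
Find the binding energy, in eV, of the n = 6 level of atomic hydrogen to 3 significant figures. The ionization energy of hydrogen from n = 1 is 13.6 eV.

0.378 eV

E_6 = −13.60/36 = −0.378 eV, so ionization (to E = 0) requires 0.378 eV.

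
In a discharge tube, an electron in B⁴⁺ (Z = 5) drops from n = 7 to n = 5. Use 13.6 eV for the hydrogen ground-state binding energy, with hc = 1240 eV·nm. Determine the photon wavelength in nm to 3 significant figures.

For Z = 5 the level energies scale as Z², so the effective Rydberg energy is 13.6 × 25 = 340.0 eV.
ΔE = 340.0 × (1/5² − 1/7²) = 340.0 × 0.01959 = 6.661 eV.
λ = hc/ΔE = 1240 / 6.661 = 186 nm.

186 nm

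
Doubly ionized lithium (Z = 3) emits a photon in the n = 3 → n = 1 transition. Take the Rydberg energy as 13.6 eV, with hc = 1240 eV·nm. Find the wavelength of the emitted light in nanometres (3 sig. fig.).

11.4 nm

For Z = 3 the level energies scale as Z², so the effective Rydberg energy is 13.6 × 9 = 122.4 eV.
ΔE = 122.4 × (1/1² − 1/3²) = 122.4 × 0.8889 = 108.8 eV.
λ = hc/ΔE = 1240 / 108.8 = 11.4 nm.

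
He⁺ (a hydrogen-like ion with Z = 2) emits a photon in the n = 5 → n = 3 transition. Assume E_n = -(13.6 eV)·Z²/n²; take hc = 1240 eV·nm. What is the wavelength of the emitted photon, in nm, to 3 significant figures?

For Z = 2 the level energies scale as Z², so the effective Rydberg energy is 13.6 × 4 = 54.40 eV.
ΔE = 54.40 × (1/3² − 1/5²) = 54.40 × 0.07111 = 3.868 eV.
λ = hc/ΔE = 1240 / 3.868 = 321 nm.

321 nm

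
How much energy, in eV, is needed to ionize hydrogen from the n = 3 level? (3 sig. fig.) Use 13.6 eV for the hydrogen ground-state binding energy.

1.51 eV

E_3 = −13.60/9 = −1.51 eV, so ionization (to E = 0) requires 1.51 eV.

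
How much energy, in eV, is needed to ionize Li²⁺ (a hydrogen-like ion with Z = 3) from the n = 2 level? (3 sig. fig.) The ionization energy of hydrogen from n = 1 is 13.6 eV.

30.6 eV

E_n = −13.6 Z²/n² = −122.4/n² eV for Z = 3.
E_2 = −122.4/4 = −30.6 eV, so ionization (to E = 0) requires 30.6 eV.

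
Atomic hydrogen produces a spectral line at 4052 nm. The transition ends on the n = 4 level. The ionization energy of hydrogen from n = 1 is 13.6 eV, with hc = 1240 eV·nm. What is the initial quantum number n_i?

The photon energy is ΔE = hc/λ = 1240 / 4052 = 0.3060 eV.
With Z = 1, ΔE = 13.60 × (1/n_f² − 1/n_i²), so 1/n_f² − 1/n_i² = 0.02250.
With n_f = 4: 1/n_i² = 1/16 − 0.02250 = 0.04000, so n_i ≈ 5.00.

n_i = 5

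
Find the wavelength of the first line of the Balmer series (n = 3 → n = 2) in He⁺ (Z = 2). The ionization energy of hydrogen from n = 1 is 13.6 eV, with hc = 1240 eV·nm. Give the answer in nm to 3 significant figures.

164 nm

The Balmer series terminates on n_f = 2; the first line has n_i = 2+1 = 3.
ΔE = 54.40 × (1/2² − 1/3²) = 7.556 eV.
λ = 1240 / 7.556 = 164 nm.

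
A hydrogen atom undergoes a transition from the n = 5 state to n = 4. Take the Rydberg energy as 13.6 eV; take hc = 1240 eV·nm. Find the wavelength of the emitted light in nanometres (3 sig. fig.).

ΔE = 13.60 × (1/4² − 1/5²) = 13.60 × 0.02250 = 0.3060 eV.
λ = hc/ΔE = 1240 / 0.3060 = 4050 nm.

4050 nm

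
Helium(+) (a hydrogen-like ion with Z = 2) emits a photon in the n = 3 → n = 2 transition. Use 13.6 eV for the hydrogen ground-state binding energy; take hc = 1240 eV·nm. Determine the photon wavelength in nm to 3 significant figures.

164 nm

For Z = 2 the level energies scale as Z², so the effective Rydberg energy is 13.6 × 4 = 54.40 eV.
ΔE = 54.40 × (1/2² − 1/3²) = 54.40 × 0.1389 = 7.556 eV.
λ = hc/ΔE = 1240 / 7.556 = 164 nm.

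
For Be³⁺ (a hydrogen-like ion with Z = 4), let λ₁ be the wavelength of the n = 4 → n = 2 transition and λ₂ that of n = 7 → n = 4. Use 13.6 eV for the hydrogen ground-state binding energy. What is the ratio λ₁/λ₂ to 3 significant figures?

λ ∝ 1/ΔE ∝ 1/(1/n_f² − 1/n_i²), and the Z² and hc factors cancel in the ratio.
λ₁/λ₂ = (1/4² − 1/7²)/(1/2² − 1/4²) = 0.04209/0.1875 = 0.224.

0.224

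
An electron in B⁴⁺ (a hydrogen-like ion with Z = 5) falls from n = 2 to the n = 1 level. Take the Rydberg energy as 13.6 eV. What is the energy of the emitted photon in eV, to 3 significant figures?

The Bohr energies scale as Z², so for Z = 5: E_n = −340.0/n² eV.
E_2 = −340.0/4 = −85.00 eV and E_1 = −340.0/1 = −340.0 eV.
The photon energy is |E_2 − E_1| = 255 eV.

255 eV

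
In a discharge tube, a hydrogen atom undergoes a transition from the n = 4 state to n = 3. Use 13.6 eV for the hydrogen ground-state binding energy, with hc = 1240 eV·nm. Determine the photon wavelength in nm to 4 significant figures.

1876 nm

ΔE = 13.60 × (1/3² − 1/4²) = 13.60 × 0.04861 = 0.6611 eV.
λ = hc/ΔE = 1240 / 0.6611 = 1876 nm.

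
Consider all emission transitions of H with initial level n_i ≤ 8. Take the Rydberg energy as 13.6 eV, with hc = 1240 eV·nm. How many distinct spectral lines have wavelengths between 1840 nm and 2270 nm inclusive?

3

Enumerate all n_i → n_f pairs with 1 ≤ n_f < n_i ≤ 8 and compute λ = 1240 / [13.6·1·(1/n_f² − 1/n_i²)].
Lines falling in [1840, 2270] nm: 4→3 (1876 nm), 8→4 (1945 nm), 7→4 (2166 nm).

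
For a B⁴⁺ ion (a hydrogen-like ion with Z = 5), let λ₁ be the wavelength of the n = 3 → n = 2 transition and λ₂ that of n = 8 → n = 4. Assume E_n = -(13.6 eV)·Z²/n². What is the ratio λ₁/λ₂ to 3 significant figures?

0.338

λ ∝ 1/ΔE ∝ 1/(1/n_f² − 1/n_i²), and the Z² and hc factors cancel in the ratio.
λ₁/λ₂ = (1/4² − 1/8²)/(1/2² − 1/3²) = 0.04688/0.1389 = 0.338.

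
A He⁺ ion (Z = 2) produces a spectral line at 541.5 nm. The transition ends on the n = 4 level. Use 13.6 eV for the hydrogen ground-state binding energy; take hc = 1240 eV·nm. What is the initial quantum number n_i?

The photon energy is ΔE = hc/λ = 1240 / 541.5 = 2.290 eV.
With Z = 2, ΔE = 54.40 × (1/n_f² − 1/n_i²), so 1/n_f² − 1/n_i² = 0.04209.
With n_f = 4: 1/n_i² = 1/16 − 0.04209 = 0.02041, so n_i ≈ 7.00.

n_i = 7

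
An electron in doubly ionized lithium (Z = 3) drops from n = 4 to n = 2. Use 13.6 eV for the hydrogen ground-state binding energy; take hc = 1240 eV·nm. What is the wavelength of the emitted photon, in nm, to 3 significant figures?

For Z = 3 the level energies scale as Z², so the effective Rydberg energy is 13.6 × 9 = 122.4 eV.
ΔE = 122.4 × (1/2² − 1/4²) = 122.4 × 0.1875 = 22.95 eV.
λ = hc/ΔE = 1240 / 22.95 = 54.0 nm.

54.0 nm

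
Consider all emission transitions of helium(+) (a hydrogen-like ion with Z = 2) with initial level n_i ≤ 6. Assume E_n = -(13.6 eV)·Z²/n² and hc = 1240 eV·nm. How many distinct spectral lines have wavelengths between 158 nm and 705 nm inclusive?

5

Enumerate all n_i → n_f pairs with 1 ≤ n_f < n_i ≤ 6 and compute λ = 1240 / [13.6·4·(1/n_f² − 1/n_i²)].
Lines falling in [158, 705] nm: 3→2 (164.1 nm), 6→3 (273.5 nm), 5→3 (320.5 nm), 4→3 (468.9 nm), 6→4 (656.5 nm).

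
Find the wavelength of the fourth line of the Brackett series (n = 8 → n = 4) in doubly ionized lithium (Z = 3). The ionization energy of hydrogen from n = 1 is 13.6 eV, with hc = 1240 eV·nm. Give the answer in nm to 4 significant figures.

The Brackett series terminates on n_f = 4; the fourth line has n_i = 4+4 = 8.
ΔE = 122.4 × (1/4² − 1/8²) = 5.738 eV.
λ = 1240 / 5.738 = 216.1 nm.

216.1 nm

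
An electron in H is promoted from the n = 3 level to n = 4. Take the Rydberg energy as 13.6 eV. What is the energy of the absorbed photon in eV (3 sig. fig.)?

E_4 = −13.60/16 = −0.8500 eV and E_3 = −13.60/9 = −1.511 eV.
The photon energy is |E_4 − E_3| = 0.661 eV.

0.661 eV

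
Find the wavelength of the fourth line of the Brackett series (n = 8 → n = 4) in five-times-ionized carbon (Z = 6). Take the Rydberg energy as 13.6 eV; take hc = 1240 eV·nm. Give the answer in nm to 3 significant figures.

The Brackett series terminates on n_f = 4; the fourth line has n_i = 4+4 = 8.
ΔE = 489.6 × (1/4² − 1/8²) = 22.95 eV.
λ = 1240 / 22.95 = 54.0 nm.

54.0 nm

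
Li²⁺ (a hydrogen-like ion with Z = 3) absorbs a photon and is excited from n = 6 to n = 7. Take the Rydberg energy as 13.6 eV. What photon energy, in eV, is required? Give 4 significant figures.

The Bohr energies scale as Z², so for Z = 3: E_n = −122.4/n² eV.
E_7 = −122.4/49 = −2.498 eV and E_6 = −122.4/36 = −3.400 eV.
The photon energy is |E_7 − E_6| = 0.9020 eV.

0.9020 eV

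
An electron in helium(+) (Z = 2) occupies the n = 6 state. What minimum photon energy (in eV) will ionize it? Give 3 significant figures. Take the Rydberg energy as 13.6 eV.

E_n = −13.6 Z²/n² = −54.40/n² eV for Z = 2.
E_6 = −54.40/36 = −1.51 eV, so ionization (to E = 0) requires 1.51 eV.

1.51 eV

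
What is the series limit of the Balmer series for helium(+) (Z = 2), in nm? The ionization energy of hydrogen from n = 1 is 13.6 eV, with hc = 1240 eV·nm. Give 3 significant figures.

91.2 nm

The Balmer series has lower level n_f = 2; the series limit corresponds to n_i → ∞.
ΔE_max = 13.6 × 4 / 2² = 13.60 eV.
λ_min = 1240 / 13.60 = 91.2 nm.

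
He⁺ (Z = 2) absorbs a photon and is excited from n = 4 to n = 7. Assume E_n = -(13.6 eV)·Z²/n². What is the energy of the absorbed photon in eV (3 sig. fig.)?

The Bohr energies scale as Z², so for Z = 2: E_n = −54.40/n² eV.
E_7 = −54.40/49 = −1.110 eV and E_4 = −54.40/16 = −3.400 eV.
The photon energy is |E_7 − E_4| = 2.29 eV.

2.29 eV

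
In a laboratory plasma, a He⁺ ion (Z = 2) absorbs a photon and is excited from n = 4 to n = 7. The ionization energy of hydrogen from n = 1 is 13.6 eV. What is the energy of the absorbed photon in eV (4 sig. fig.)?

The Bohr energies scale as Z², so for Z = 2: E_n = −54.40/n² eV.
E_7 = −54.40/49 = −1.110 eV and E_4 = −54.40/16 = −3.400 eV.
The photon energy is |E_7 − E_4| = 2.290 eV.

2.290 eV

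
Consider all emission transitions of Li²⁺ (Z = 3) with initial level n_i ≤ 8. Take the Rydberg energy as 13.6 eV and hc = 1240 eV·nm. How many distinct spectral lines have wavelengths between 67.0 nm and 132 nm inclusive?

Enumerate all n_i → n_f pairs with 1 ≤ n_f < n_i ≤ 8 and compute λ = 1240 / [13.6·9·(1/n_f² − 1/n_i²)].
Lines falling in [67.0, 132] nm: 3→2 (72.94 nm), 8→3 (106.1 nm), 7→3 (111.7 nm), 6→3 (121.6 nm).

4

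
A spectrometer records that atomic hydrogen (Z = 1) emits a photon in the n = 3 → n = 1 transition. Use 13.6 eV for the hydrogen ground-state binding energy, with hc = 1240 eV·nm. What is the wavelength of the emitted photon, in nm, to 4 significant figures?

102.6 nm

ΔE = 13.60 × (1/1² − 1/3²) = 13.60 × 0.8889 = 12.09 eV.
λ = hc/ΔE = 1240 / 12.09 = 102.6 nm.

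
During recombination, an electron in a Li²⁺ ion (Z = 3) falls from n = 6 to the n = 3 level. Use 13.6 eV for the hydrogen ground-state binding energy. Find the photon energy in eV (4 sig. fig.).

The Bohr energies scale as Z², so for Z = 3: E_n = −122.4/n² eV.
E_6 = −122.4/36 = −3.400 eV and E_3 = −122.4/9 = −13.60 eV.
The photon energy is |E_6 − E_3| = 10.20 eV.

10.20 eV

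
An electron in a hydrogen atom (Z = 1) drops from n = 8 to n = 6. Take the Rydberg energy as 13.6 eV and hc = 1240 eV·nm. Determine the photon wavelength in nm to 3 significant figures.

ΔE = 13.60 × (1/6² − 1/8²) = 13.60 × 0.01215 = 0.1653 eV.
λ = hc/ΔE = 1240 / 0.1653 = 7500 nm.

7500 nm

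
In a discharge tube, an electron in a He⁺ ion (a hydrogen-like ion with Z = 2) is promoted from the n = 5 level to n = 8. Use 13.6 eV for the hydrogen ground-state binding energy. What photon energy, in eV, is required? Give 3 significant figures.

The Bohr energies scale as Z², so for Z = 2: E_n = −54.40/n² eV.
E_8 = −54.40/64 = −0.8500 eV and E_5 = −54.40/25 = −2.176 eV.
The photon energy is |E_8 − E_5| = 1.33 eV.

1.33 eV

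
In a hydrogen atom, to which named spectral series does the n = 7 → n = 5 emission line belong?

Pfund

The series is set by the lower level: n_f = 5 is the Pfund series.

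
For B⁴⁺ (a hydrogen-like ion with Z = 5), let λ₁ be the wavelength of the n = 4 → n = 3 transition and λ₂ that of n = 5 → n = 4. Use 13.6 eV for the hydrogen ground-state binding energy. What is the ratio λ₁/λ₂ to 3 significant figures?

λ ∝ 1/ΔE ∝ 1/(1/n_f² − 1/n_i²), and the Z² and hc factors cancel in the ratio.
λ₁/λ₂ = (1/4² − 1/5²)/(1/3² − 1/4²) = 0.02250/0.04861 = 0.463.

0.463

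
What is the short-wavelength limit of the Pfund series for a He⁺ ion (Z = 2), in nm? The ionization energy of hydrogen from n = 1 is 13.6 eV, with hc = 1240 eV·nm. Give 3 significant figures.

The Pfund series has lower level n_f = 5; the series limit corresponds to n_i → ∞.
ΔE_max = 13.6 × 4 / 5² = 2.176 eV.
λ_min = 1240 / 2.176 = 570 nm.

570 nm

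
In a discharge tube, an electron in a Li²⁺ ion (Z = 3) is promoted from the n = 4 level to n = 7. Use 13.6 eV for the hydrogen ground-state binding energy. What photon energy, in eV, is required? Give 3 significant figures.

5.15 eV

The Bohr energies scale as Z², so for Z = 3: E_n = −122.4/n² eV.
E_7 = −122.4/49 = −2.498 eV and E_4 = −122.4/16 = −7.650 eV.
The photon energy is |E_7 − E_4| = 5.15 eV.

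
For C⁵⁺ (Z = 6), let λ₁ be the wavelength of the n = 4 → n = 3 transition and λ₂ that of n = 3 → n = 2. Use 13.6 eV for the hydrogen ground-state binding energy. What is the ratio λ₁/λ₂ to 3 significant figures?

2.86

λ ∝ 1/ΔE ∝ 1/(1/n_f² − 1/n_i²), and the Z² and hc factors cancel in the ratio.
λ₁/λ₂ = (1/2² − 1/3²)/(1/3² − 1/4²) = 0.1389/0.04861 = 2.86.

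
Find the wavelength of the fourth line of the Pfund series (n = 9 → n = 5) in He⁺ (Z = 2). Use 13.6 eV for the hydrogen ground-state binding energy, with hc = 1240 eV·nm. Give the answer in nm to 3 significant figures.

824 nm

The Pfund series terminates on n_f = 5; the fourth line has n_i = 5+4 = 9.
ΔE = 54.40 × (1/5² − 1/9²) = 1.504 eV.
λ = 1240 / 1.504 = 824 nm.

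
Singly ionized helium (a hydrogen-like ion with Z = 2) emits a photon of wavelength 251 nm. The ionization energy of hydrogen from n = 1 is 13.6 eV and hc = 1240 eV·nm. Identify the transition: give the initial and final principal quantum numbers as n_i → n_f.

n_i = 7, n_f = 3

The photon energy is ΔE = hc/λ = 1240 / 251 = 4.940 eV.
With Z = 2, ΔE = 54.40 × (1/n_f² − 1/n_i²), so 1/n_f² − 1/n_i² = 0.09081.
Trying n_f = 3 gives 1/n_i² = 0.02030, i.e. n_i ≈ 7; this pair matches.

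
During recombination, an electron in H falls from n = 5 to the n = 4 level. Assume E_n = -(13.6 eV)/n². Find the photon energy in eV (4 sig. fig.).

0.3060 eV

E_5 = −13.60/25 = −0.5440 eV and E_4 = −13.60/16 = −0.8500 eV.
The photon energy is |E_5 − E_4| = 0.3060 eV.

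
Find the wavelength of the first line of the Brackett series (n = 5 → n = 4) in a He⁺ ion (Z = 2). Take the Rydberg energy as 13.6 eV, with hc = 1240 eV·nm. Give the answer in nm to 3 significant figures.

The Brackett series terminates on n_f = 4; the first line has n_i = 4+1 = 5.
ΔE = 54.40 × (1/4² − 1/5²) = 1.224 eV.
λ = 1240 / 1.224 = 1010 nm.

1010 nm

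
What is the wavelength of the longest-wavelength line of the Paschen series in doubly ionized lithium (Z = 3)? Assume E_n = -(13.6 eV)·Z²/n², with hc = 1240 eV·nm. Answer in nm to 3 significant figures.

The Paschen series terminates on n_f = 3; the first line has n_i = 3+1 = 4.
ΔE = 122.4 × (1/3² − 1/4²) = 5.950 eV.
λ = 1240 / 5.950 = 208 nm.

208 nm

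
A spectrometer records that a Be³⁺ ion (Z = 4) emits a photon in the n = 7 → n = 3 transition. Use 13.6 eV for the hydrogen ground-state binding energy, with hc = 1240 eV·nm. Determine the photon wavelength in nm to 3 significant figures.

For Z = 4 the level energies scale as Z², so the effective Rydberg energy is 13.6 × 16 = 217.6 eV.
ΔE = 217.6 × (1/3² − 1/7²) = 217.6 × 0.09070 = 19.74 eV.
λ = hc/ΔE = 1240 / 19.74 = 62.8 nm.

62.8 nm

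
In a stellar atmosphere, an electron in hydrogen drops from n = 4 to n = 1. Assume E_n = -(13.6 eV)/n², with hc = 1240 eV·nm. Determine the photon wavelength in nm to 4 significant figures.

97.25 nm

ΔE = 13.60 × (1/1² − 1/4²) = 13.60 × 0.9375 = 12.75 eV.
λ = hc/ΔE = 1240 / 12.75 = 97.25 nm.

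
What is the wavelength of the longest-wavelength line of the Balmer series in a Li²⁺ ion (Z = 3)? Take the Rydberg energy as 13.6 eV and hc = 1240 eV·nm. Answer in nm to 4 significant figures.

72.94 nm

The Balmer series terminates on n_f = 2; the first line has n_i = 2+1 = 3.
ΔE = 122.4 × (1/2² − 1/3²) = 17.00 eV.
λ = 1240 / 17.00 = 72.94 nm.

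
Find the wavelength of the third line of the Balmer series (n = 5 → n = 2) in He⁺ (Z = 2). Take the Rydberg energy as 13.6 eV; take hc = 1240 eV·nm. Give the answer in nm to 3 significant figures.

The Balmer series terminates on n_f = 2; the third line has n_i = 2+3 = 5.
ΔE = 54.40 × (1/2² − 1/5²) = 11.42 eV.
λ = 1240 / 11.42 = 109 nm.

109 nm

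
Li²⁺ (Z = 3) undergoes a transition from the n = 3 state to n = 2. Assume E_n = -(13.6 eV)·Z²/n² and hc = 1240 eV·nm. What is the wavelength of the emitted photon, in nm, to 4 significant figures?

For Z = 3 the level energies scale as Z², so the effective Rydberg energy is 13.6 × 9 = 122.4 eV.
ΔE = 122.4 × (1/2² − 1/3²) = 122.4 × 0.1389 = 17.00 eV.
λ = hc/ΔE = 1240 / 17.00 = 72.94 nm.

72.94 nm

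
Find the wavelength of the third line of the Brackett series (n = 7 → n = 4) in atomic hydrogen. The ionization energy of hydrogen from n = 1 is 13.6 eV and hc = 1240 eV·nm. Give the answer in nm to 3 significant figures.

2170 nm

The Brackett series terminates on n_f = 4; the third line has n_i = 4+3 = 7.
ΔE = 13.60 × (1/4² − 1/7²) = 0.5724 eV.
λ = 1240 / 0.5724 = 2170 nm.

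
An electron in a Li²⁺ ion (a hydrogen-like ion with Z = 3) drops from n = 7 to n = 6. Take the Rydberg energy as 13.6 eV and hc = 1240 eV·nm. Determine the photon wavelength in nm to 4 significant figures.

For Z = 3 the level energies scale as Z², so the effective Rydberg energy is 13.6 × 9 = 122.4 eV.
ΔE = 122.4 × (1/6² − 1/7²) = 122.4 × 0.007370 = 0.9020 eV.
λ = hc/ΔE = 1240 / 0.9020 = 1375 nm.

1375 nm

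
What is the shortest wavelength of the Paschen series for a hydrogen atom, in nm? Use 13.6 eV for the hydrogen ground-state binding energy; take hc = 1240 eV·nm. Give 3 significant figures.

821 nm

The Paschen series has lower level n_f = 3; the series limit corresponds to n_i → ∞.
ΔE_max = 13.6 × 1 / 3² = 1.511 eV.
λ_min = 1240 / 1.511 = 821 nm.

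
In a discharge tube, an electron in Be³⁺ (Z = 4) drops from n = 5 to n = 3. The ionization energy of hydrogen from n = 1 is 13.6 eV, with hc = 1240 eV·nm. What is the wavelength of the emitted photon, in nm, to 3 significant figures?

For Z = 4 the level energies scale as Z², so the effective Rydberg energy is 13.6 × 16 = 217.6 eV.
ΔE = 217.6 × (1/3² − 1/5²) = 217.6 × 0.07111 = 15.47 eV.
λ = hc/ΔE = 1240 / 15.47 = 80.1 nm.

80.1 nm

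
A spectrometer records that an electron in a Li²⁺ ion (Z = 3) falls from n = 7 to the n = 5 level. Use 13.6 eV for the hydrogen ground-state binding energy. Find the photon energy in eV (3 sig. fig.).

2.40 eV

The Bohr energies scale as Z², so for Z = 3: E_n = −122.4/n² eV.
E_7 = −122.4/49 = −2.498 eV and E_5 = −122.4/25 = −4.896 eV.
The photon energy is |E_7 − E_5| = 2.40 eV.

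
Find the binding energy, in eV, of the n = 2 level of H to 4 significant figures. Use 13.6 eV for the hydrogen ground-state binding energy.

3.400 eV

E_2 = −13.60/4 = −3.400 eV, so ionization (to E = 0) requires 3.400 eV.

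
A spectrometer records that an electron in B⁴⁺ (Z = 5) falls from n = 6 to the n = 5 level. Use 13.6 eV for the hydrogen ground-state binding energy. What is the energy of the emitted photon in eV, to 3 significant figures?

4.16 eV

The Bohr energies scale as Z², so for Z = 5: E_n = −340.0/n² eV.
E_6 = −340.0/36 = −9.444 eV and E_5 = −340.0/25 = −13.60 eV.
The photon energy is |E_6 − E_5| = 4.16 eV.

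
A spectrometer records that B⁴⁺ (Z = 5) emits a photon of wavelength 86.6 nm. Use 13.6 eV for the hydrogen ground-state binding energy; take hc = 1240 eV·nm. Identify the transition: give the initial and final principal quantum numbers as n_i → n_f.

n_i = 7, n_f = 4

The photon energy is ΔE = hc/λ = 1240 / 86.6 = 14.32 eV.
With Z = 5, ΔE = 340.0 × (1/n_f² − 1/n_i²), so 1/n_f² − 1/n_i² = 0.04211.
Trying n_f = 4 gives 1/n_i² = 0.02039, i.e. n_i ≈ 7; this pair matches.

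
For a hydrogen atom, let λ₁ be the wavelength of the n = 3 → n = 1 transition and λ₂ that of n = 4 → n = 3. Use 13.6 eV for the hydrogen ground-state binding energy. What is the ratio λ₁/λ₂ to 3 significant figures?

0.0547

λ ∝ 1/ΔE ∝ 1/(1/n_f² − 1/n_i²), and the Z² and hc factors cancel in the ratio.
λ₁/λ₂ = (1/3² − 1/4²)/(1/1² − 1/3²) = 0.04861/0.8889 = 0.0547.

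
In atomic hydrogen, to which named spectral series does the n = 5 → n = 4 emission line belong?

The series is set by the lower level: n_f = 4 is the Brackett series.

Brackett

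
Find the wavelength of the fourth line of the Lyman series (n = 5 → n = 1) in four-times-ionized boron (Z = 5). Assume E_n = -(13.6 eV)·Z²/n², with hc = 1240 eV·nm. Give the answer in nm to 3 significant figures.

3.80 nm

The Lyman series terminates on n_f = 1; the fourth line has n_i = 1+4 = 5.
ΔE = 340.0 × (1/1² − 1/5²) = 326.4 eV.
λ = 1240 / 326.4 = 3.80 nm.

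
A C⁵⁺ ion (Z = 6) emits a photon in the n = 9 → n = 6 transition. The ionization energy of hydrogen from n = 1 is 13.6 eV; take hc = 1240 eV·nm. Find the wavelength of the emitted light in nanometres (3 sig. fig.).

164 nm

For Z = 6 the level energies scale as Z², so the effective Rydberg energy is 13.6 × 36 = 489.6 eV.
ΔE = 489.6 × (1/6² − 1/9²) = 489.6 × 0.01543 = 7.556 eV.
λ = hc/ΔE = 1240 / 7.556 = 164 nm.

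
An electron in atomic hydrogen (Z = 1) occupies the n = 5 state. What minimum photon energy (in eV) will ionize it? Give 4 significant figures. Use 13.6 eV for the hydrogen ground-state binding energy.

0.5440 eV

E_5 = −13.60/25 = −0.5440 eV, so ionization (to E = 0) requires 0.5440 eV.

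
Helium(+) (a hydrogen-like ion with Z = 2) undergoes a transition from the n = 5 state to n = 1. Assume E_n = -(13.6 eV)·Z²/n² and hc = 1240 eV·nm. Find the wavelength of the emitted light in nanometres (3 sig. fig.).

For Z = 2 the level energies scale as Z², so the effective Rydberg energy is 13.6 × 4 = 54.40 eV.
ΔE = 54.40 × (1/1² − 1/5²) = 54.40 × 0.9600 = 52.22 eV.
λ = hc/ΔE = 1240 / 52.22 = 23.7 nm.

23.7 nm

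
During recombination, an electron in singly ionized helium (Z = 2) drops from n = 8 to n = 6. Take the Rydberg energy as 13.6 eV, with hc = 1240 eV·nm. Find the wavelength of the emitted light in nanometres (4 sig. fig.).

For Z = 2 the level energies scale as Z², so the effective Rydberg energy is 13.6 × 4 = 54.40 eV.
ΔE = 54.40 × (1/6² − 1/8²) = 54.40 × 0.01215 = 0.6611 eV.
λ = hc/ΔE = 1240 / 0.6611 = 1876 nm.

1876 nm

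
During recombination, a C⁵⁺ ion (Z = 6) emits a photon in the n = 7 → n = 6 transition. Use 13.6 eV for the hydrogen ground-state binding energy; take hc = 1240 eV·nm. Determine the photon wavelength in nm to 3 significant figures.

344 nm

For Z = 6 the level energies scale as Z², so the effective Rydberg energy is 13.6 × 36 = 489.6 eV.
ΔE = 489.6 × (1/6² − 1/7²) = 489.6 × 0.007370 = 3.608 eV.
λ = hc/ΔE = 1240 / 3.608 = 344 nm.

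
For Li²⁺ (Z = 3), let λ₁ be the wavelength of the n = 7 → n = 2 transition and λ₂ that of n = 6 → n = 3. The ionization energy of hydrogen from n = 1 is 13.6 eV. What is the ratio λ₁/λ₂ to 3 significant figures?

λ ∝ 1/ΔE ∝ 1/(1/n_f² − 1/n_i²), and the Z² and hc factors cancel in the ratio.
λ₁/λ₂ = (1/3² − 1/6²)/(1/2² − 1/7²) = 0.08333/0.2296 = 0.363.

0.363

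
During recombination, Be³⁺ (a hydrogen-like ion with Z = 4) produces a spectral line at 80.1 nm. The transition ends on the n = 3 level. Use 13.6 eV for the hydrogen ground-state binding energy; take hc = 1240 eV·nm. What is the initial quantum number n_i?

n_i = 5

The photon energy is ΔE = hc/λ = 1240 / 80.1 = 15.48 eV.
With Z = 4, ΔE = 217.6 × (1/n_f² − 1/n_i²), so 1/n_f² − 1/n_i² = 0.07114.
With n_f = 3: 1/n_i² = 1/9 − 0.07114 = 0.03997, so n_i ≈ 5.00.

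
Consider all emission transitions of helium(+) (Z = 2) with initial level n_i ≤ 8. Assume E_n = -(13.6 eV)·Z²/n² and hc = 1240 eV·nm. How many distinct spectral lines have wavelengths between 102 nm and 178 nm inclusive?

Enumerate all n_i → n_f pairs with 1 ≤ n_f < n_i ≤ 8 and compute λ = 1240 / [13.6·4·(1/n_f² − 1/n_i²)].
Lines falling in [102, 178] nm: 6→2 (102.6 nm), 5→2 (108.5 nm), 4→2 (121.6 nm), 3→2 (164.1 nm).

4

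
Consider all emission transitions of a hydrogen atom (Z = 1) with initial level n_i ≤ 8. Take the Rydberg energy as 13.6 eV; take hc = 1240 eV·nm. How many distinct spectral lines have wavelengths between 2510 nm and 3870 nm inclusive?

Enumerate all n_i → n_f pairs with 1 ≤ n_f < n_i ≤ 8 and compute λ = 1240 / [13.6·1·(1/n_f² − 1/n_i²)].
Lines falling in [2510, 3870] nm: 6→4 (2626 nm), 8→5 (3741 nm).

2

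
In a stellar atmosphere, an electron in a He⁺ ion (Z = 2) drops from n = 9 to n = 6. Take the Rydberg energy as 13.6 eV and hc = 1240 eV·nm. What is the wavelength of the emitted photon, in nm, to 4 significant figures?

For Z = 2 the level energies scale as Z², so the effective Rydberg energy is 13.6 × 4 = 54.40 eV.
ΔE = 54.40 × (1/6² − 1/9²) = 54.40 × 0.01543 = 0.8395 eV.
λ = hc/ΔE = 1240 / 0.8395 = 1477 nm.

1477 nm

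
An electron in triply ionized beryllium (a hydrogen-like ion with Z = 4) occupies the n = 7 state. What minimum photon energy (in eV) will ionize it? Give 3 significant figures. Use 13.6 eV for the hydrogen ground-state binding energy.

E_n = −13.6 Z²/n² = −217.6/n² eV for Z = 4.
E_7 = −217.6/49 = −4.44 eV, so ionization (to E = 0) requires 4.44 eV.

4.44 eV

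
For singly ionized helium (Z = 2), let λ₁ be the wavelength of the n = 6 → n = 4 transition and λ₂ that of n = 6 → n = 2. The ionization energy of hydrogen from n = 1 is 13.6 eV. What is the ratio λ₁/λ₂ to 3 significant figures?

6.40

λ ∝ 1/ΔE ∝ 1/(1/n_f² − 1/n_i²), and the Z² and hc factors cancel in the ratio.
λ₁/λ₂ = (1/2² − 1/6²)/(1/4² − 1/6²) = 0.2222/0.03472 = 6.40.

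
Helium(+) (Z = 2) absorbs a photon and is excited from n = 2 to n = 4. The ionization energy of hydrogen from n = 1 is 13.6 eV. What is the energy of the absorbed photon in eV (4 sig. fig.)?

The Bohr energies scale as Z², so for Z = 2: E_n = −54.40/n² eV.
E_4 = −54.40/16 = −3.400 eV and E_2 = −54.40/4 = −13.60 eV.
The photon energy is |E_4 − E_2| = 10.20 eV.

10.20 eV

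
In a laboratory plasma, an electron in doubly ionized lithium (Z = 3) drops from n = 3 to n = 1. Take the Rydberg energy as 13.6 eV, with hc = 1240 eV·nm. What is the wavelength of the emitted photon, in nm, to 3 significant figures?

For Z = 3 the level energies scale as Z², so the effective Rydberg energy is 13.6 × 9 = 122.4 eV.
ΔE = 122.4 × (1/1² − 1/3²) = 122.4 × 0.8889 = 108.8 eV.
λ = hc/ΔE = 1240 / 108.8 = 11.4 nm.

11.4 nm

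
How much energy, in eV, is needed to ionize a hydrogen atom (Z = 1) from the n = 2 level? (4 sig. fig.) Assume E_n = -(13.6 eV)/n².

E_2 = −13.60/4 = −3.400 eV, so ionization (to E = 0) requires 3.400 eV.

3.400 eV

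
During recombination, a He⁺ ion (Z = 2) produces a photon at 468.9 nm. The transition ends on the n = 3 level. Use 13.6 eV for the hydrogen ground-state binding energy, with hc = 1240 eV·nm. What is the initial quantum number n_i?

n_i = 4

The photon energy is ΔE = hc/λ = 1240 / 468.9 = 2.644 eV.
With Z = 2, ΔE = 54.40 × (1/n_f² − 1/n_i²), so 1/n_f² − 1/n_i² = 0.04861.
With n_f = 3: 1/n_i² = 1/9 − 0.04861 = 0.06250, so n_i ≈ 4.00.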